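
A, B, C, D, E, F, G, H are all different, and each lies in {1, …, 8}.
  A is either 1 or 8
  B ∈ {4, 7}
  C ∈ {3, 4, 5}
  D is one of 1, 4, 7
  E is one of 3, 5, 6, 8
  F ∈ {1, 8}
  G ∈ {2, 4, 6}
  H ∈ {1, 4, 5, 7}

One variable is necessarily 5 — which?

The 8 variables draw from only 8 values {1, 2, 3, 4, 5, 6, 7, 8}, so each is used; only G can be 2, hence G = 2.
Among the 7 still-open variables, 6 fits only E (and all 7 values in {1, 3, 4, 5, 6, 7, 8} must be used), so E = 6.
The 6 still-open variables draw from only 6 values {1, 3, 4, 5, 7, 8}, so each is used; only C can be 3, hence C = 3.
The 5 still-open variables together cover exactly {1, 4, 5, 7, 8} — 5 values for 5 variables — and 5 appears only in H's list, so H = 5.

H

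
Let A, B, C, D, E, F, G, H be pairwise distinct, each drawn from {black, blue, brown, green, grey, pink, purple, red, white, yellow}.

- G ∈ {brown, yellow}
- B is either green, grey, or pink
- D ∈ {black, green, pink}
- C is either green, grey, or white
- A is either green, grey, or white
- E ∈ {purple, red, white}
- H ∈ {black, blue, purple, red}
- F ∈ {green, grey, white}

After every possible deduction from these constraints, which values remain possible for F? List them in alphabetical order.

green, grey, white

A, C, F between them cover only {green, grey, white} — a naked triple. Remove those values from B, D, E.
B has just one choice, so B = pink. Remove pink from D.
D's domain is down to {black}, so D = black. Eliminate black elsewhere: H.
No further eliminations apply; F can still be any of green, grey, white.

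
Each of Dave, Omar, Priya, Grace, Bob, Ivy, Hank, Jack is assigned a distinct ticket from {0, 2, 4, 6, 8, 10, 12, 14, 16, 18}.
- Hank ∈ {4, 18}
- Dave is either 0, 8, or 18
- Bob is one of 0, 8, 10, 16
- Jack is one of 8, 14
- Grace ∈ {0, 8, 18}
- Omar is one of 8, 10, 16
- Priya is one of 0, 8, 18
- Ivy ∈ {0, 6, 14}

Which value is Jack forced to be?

14

Among the 8 variables, 4 fits only Hank (and all 8 values in {0, 4, 6, 8, 10, 14, 16, 18} must be used), so Hank = 4.
Among the 7 still-open variables, 6 fits only Ivy (and all 7 values in {0, 6, 8, 10, 14, 16, 18} must be used), so Ivy = 6.
The 6 still-open variables draw from only 6 values {0, 8, 10, 14, 16, 18}, so each is used; only Jack can be 14, hence Jack = 14.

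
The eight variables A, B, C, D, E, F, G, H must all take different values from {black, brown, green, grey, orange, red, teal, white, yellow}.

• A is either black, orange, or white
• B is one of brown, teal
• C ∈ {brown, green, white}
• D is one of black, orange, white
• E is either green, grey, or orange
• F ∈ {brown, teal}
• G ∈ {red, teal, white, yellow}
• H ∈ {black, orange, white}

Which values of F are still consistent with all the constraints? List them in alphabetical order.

B and F between them cover only {brown, teal} — a naked pair. Remove those values from C, G.
A, D, H between them cover only {black, orange, white} — a naked triple. Remove those values from C, E, G.
That leaves C = green. So E can't be green.
E has just one choice, so E = grey.
No further eliminations apply; F can still be any of brown, teal.

brown, teal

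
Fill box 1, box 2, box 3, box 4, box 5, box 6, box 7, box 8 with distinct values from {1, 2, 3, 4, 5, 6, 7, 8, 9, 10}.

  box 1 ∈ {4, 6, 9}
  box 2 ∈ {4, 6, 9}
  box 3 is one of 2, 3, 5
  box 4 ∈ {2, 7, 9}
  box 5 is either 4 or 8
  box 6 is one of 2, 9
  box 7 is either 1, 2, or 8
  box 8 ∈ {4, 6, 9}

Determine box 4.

The 3 variables box 1, box 2, box 8 are confined to {4, 6, 9}, which locks those values in; drop them from box 4, box 5, box 6.
box 5 has just one choice, so box 5 = 8. Strike 8 from box 7.
box 6 must be 2 (only option left). Strike 2 from box 3, box 4, box 7.
So box 4 = 7.

7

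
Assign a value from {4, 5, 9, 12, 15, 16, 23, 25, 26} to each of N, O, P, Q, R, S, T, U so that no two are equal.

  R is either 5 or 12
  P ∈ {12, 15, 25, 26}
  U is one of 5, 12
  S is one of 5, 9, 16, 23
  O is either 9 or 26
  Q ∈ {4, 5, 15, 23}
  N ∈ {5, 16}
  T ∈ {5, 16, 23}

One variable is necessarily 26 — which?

O

R and U share exactly the 2 values {5, 12}; by pigeonhole those values go to them, so strike 5, 12 from N, P, Q, S, T.
N has just one choice, so N = 16. Eliminate 16 elsewhere: S, T.
T's domain is down to {23}, so T = 23. Eliminate 23 elsewhere: Q, S.
S must be 9 (only option left). So O can't be 9.
So 26 goes to O.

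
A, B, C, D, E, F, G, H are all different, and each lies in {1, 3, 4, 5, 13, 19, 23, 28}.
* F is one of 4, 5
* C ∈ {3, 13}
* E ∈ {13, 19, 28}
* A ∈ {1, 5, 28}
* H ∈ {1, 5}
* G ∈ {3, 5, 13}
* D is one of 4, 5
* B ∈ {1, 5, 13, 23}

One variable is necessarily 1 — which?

H

The 8 variables draw from only 8 values {1, 3, 4, 5, 13, 19, 23, 28}, so each is used; only E can be 19, hence E = 19.
The 7 still-open variables together cover exactly {1, 3, 4, 5, 13, 23, 28} — 7 values for 7 variables — and 23 appears only in B's list, so B = 23.
The 6 still-open variables draw from only 6 values {1, 3, 4, 5, 13, 28}, so each is used; only A can be 28, hence A = 28.
Among the 5 still-open variables, 1 fits only H (and all 5 values in {1, 3, 4, 5, 13} must be used), so H = 1.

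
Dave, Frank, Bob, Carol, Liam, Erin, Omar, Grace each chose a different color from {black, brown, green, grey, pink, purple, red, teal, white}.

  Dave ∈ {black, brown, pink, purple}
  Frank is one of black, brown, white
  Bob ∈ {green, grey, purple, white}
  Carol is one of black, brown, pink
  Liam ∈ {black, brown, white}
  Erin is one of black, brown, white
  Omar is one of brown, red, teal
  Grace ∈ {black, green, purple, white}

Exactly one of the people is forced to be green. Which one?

Grace

Frank, Liam, Erin share exactly the 3 values {black, brown, white}; by pigeonhole those values go to them, so strike black, brown, white from Dave, Bob, Carol, Omar, Grace.
That leaves Carol = pink. Remove pink from Dave.
That leaves Dave = purple. So Bob, Grace can't be purple.
So green goes to Grace.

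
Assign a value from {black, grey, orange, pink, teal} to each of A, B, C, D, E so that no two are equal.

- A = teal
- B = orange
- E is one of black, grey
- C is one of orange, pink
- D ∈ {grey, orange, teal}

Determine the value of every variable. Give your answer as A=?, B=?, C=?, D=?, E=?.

A=teal, B=orange, C=pink, D=grey, E=black

A must be teal (only option left). Strike teal from D.
B's domain is down to {orange}, so B = orange. So C, D can't be orange.
C has just one choice, so C = pink.
D's domain is down to {grey}, so D = grey. Eliminate grey elsewhere: E.
That leaves E = black.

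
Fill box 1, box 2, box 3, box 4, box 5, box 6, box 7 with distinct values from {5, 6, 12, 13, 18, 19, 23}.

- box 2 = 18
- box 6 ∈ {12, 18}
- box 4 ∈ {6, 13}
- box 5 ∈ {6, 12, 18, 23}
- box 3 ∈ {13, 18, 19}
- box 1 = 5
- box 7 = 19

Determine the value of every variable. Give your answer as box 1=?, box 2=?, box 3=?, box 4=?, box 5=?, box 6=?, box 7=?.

box 1=5, box 2=18, box 3=13, box 4=6, box 5=23, box 6=12, box 7=19

box 1's domain is down to {5}, so box 1 = 5.
That leaves box 2 = 18. Eliminate 18 elsewhere: box 3, box 5, box 6.
That leaves box 6 = 12. Eliminate 12 elsewhere: box 5.
box 7 must be 19 (only option left). Strike 19 from box 3.
That leaves box 3 = 13. Eliminate 13 elsewhere: box 4.
That leaves box 4 = 6. Eliminate 6 elsewhere: box 5.
box 5 has just one choice, so box 5 = 23.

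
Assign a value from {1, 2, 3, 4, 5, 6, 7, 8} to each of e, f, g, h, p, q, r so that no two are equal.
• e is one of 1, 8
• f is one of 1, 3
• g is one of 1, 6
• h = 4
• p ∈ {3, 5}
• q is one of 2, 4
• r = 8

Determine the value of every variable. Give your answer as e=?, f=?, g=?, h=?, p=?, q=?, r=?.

e=1, f=3, g=6, h=4, p=5, q=2, r=8

h's domain is down to {4}, so h = 4. Strike 4 from q.
q has just one choice, so q = 2.
That leaves r = 8. Eliminate 8 elsewhere: e.
e has just one choice, so e = 1. Remove 1 from f, g.
f's domain is down to {3}, so f = 3. Remove 3 from p.
That leaves g = 6.
p's domain is down to {5}, so p = 5.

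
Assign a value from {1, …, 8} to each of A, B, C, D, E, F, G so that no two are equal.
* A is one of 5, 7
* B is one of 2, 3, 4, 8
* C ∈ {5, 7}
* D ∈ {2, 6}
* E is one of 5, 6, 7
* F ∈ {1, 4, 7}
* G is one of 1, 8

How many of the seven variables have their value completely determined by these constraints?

A and C between them cover only {5, 7} — a naked pair. Remove those values from E, F.
E must be 6 (only option left). Remove 6 from D.
D has just one choice, so D = 2. So B can't be 2.
Determined: D=2, E=6. The other variables each still have more than one consistent value. That makes 2.

2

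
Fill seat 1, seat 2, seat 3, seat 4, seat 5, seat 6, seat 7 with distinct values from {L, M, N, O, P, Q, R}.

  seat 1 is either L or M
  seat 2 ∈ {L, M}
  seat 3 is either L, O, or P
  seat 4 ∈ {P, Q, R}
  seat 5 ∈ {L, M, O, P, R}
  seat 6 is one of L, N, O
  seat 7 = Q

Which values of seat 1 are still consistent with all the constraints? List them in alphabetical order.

seat 7 has just one choice, so seat 7 = Q. So seat 4 can't be Q.
The 6 still-open variables together cover exactly {L, M, N, O, P, R} — 6 values for 6 variables — and N appears only in seat 6's list, so seat 6 = N.
seat 1 and seat 2 between them cover only {L, M} — a naked pair. Remove those values from seat 3, seat 5.
No further eliminations apply; seat 1 can still be any of L, M.

L, M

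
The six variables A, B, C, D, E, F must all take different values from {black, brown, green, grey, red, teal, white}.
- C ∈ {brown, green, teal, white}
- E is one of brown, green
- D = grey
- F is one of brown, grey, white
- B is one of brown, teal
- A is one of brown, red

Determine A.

red

D must be grey (only option left). So F can't be grey.
The 5 still-open variables draw from only 5 values {brown, green, red, teal, white}, so each is used; only A can be red, hence A = red.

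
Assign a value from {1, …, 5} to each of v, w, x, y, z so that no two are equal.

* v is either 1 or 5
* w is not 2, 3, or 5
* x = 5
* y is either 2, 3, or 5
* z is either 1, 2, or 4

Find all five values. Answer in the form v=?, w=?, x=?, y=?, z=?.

x must be 5 (only option left). So v, y can't be 5.
v must be 1 (only option left). Strike 1 from w, z.
w has just one choice, so w = 4. Strike 4 from z.
That leaves z = 2. Remove 2 from y.
y must be 3 (only option left).

v=1, w=4, x=5, y=3, z=2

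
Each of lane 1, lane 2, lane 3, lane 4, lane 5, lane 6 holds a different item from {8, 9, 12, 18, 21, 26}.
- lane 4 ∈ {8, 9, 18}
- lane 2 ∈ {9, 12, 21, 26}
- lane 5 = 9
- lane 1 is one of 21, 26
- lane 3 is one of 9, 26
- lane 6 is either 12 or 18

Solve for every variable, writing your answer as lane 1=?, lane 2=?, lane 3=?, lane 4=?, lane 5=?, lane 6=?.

lane 1=21, lane 2=12, lane 3=26, lane 4=8, lane 5=9, lane 6=18

lane 5's domain is down to {9}, so lane 5 = 9. Strike 9 from lane 2, lane 3, lane 4.
lane 3 has just one choice, so lane 3 = 26. Eliminate 26 elsewhere: lane 1, lane 2.
lane 1 has just one choice, so lane 1 = 21. Eliminate 21 elsewhere: lane 2.
That leaves lane 2 = 12. Eliminate 12 elsewhere: lane 6.
lane 6 has just one choice, so lane 6 = 18. Eliminate 18 elsewhere: lane 4.
lane 4's domain is down to {8}, so lane 4 = 8.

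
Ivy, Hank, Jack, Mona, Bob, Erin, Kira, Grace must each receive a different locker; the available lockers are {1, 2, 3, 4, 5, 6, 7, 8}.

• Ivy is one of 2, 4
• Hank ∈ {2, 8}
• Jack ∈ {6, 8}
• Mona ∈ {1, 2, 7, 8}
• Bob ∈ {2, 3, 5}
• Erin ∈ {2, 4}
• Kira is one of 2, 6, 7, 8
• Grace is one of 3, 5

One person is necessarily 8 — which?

Hank

The 8 variables together cover exactly {1, 2, 3, 4, 5, 6, 7, 8} — 8 values for 8 variables — and 1 appears only in Mona's list, so Mona = 1.
Among the 7 still-open variables, 7 fits only Kira (and all 7 values in {2, 3, 4, 5, 6, 7, 8} must be used), so Kira = 7.
The 6 still-open variables together cover exactly {2, 3, 4, 5, 6, 8} — 6 values for 6 variables — and 6 appears only in Jack's list, so Jack = 6.
The 5 still-open variables draw from only 5 values {2, 3, 4, 5, 8}, so each is used; only Hank can be 8, hence Hank = 8.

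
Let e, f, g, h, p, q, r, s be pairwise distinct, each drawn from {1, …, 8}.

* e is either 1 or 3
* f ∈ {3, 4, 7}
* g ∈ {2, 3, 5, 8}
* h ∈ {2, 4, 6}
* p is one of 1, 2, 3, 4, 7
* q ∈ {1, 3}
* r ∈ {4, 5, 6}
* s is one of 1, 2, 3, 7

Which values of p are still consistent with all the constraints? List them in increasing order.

2, 4, 7

The 8 variables together cover exactly {1, 2, 3, 4, 5, 6, 7, 8} — 8 values for 8 variables — and 8 appears only in g's list, so g = 8.
The 7 still-open variables together cover exactly {1, 2, 3, 4, 5, 6, 7} — 7 values for 7 variables — and 5 appears only in r's list, so r = 5.
Among the 6 still-open variables, 6 fits only h (and all 6 values in {1, 2, 3, 4, 6, 7} must be used), so h = 6.
The 2 variables e and q are confined to {1, 3}, which locks those values in; drop them from f, p, s.
No further eliminations apply; p can still be any of 2, 4, 7.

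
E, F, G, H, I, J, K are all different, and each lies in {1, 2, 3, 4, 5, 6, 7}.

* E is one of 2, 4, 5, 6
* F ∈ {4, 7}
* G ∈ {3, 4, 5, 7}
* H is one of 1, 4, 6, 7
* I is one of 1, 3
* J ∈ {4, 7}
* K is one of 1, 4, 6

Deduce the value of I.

3

The 7 variables draw from only 7 values {1, 2, 3, 4, 5, 6, 7}, so each is used; only E can be 2, hence E = 2.
The 6 still-open variables draw from only 6 values {1, 3, 4, 5, 6, 7}, so each is used; only G can be 5, hence G = 5.
Among the 5 still-open variables, 3 fits only I (and all 5 values in {1, 3, 4, 6, 7} must be used), so I = 3.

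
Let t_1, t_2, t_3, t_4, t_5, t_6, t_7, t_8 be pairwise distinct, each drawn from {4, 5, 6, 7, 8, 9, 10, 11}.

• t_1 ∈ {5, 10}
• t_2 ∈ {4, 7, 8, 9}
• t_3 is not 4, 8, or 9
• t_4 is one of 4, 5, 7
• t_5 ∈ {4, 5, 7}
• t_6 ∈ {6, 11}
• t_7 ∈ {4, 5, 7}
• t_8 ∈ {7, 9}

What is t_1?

10

Among the 8 variables, 8 fits only t_2 (and all 8 values in {4, 5, 6, 7, 8, 9, 10, 11} must be used), so t_2 = 8.
Among the 7 still-open variables, 9 fits only t_8 (and all 7 values in {4, 5, 6, 7, 9, 10, 11} must be used), so t_8 = 9.
t_4, t_5, t_7 between them cover only {4, 5, 7} — a naked triple. Remove those values from t_1, t_3.
So t_1 = 10.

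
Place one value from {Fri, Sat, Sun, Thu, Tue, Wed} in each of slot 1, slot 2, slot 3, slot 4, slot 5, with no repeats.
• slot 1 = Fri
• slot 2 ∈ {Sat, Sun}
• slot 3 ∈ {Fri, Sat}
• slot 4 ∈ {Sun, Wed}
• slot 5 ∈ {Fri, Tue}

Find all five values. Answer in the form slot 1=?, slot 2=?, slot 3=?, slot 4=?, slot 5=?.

slot 1=Fri, slot 2=Sun, slot 3=Sat, slot 4=Wed, slot 5=Tue

slot 1 has just one choice, so slot 1 = Fri. Eliminate Fri elsewhere: slot 3, slot 5.
slot 3's domain is down to {Sat}, so slot 3 = Sat. So slot 2 can't be Sat.
slot 5 must be Tue (only option left).
slot 2 must be Sun (only option left). Strike Sun from slot 4.
slot 4 must be Wed (only option left).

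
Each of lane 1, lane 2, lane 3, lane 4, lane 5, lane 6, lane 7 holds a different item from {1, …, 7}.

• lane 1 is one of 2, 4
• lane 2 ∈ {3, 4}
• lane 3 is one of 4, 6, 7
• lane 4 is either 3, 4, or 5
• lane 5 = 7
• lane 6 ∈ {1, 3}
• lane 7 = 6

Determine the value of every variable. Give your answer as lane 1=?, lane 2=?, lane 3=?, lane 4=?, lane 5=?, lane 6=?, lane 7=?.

lane 1=2, lane 2=3, lane 3=4, lane 4=5, lane 5=7, lane 6=1, lane 7=6

lane 5 has just one choice, so lane 5 = 7. Remove 7 from lane 3.
lane 7 must be 6 (only option left). So lane 3 can't be 6.
That leaves lane 3 = 4. So lane 1, lane 2, lane 4 can't be 4.
lane 1 must be 2 (only option left).
That leaves lane 2 = 3. Eliminate 3 elsewhere: lane 4, lane 6.
That leaves lane 4 = 5.
That leaves lane 6 = 1.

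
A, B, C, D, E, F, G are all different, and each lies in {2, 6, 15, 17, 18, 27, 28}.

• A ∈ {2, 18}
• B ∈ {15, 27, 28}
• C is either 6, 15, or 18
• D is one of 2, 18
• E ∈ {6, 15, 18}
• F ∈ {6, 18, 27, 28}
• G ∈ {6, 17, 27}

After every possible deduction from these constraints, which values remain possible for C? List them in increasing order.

6, 15

The 7 variables together cover exactly {2, 6, 15, 17, 18, 27, 28} — 7 values for 7 variables — and 17 appears only in G's list, so G = 17.
A and D share exactly the 2 values {2, 18}; by pigeonhole those values go to them, so strike 2, 18 from C, E, F.
The 2 variables C and E are confined to {6, 15}, which locks those values in; drop them from B, F.
No further eliminations apply; C can still be any of 6, 15.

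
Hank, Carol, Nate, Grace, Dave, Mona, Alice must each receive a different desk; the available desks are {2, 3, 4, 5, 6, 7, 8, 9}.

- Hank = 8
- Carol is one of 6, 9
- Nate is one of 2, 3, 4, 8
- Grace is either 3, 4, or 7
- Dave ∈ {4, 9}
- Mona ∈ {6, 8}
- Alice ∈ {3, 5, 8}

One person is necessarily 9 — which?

Hank's domain is down to {8}, so Hank = 8. So Nate, Mona, Alice can't be 8.
That leaves Mona = 6. Strike 6 from Carol.
So 9 goes to Carol.

Carol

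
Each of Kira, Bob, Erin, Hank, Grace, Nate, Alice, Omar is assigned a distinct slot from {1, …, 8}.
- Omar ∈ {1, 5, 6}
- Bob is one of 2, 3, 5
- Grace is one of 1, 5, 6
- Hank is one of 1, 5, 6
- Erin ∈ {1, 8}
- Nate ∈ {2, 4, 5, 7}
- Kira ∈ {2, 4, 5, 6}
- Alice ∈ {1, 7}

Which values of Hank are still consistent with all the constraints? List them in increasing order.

1, 5, 6

Among the 8 variables, 3 fits only Bob (and all 8 values in {1, 2, 3, 4, 5, 6, 7, 8} must be used), so Bob = 3.
The 7 still-open variables together cover exactly {1, 2, 4, 5, 6, 7, 8} — 7 values for 7 variables — and 8 appears only in Erin's list, so Erin = 8.
The 3 variables Hank, Grace, Omar are confined to {1, 5, 6}, which locks those values in; drop them from Kira, Nate, Alice.
Alice's domain is down to {7}, so Alice = 7. Eliminate 7 elsewhere: Nate.
No further eliminations apply; Hank can still be any of 1, 5, 6.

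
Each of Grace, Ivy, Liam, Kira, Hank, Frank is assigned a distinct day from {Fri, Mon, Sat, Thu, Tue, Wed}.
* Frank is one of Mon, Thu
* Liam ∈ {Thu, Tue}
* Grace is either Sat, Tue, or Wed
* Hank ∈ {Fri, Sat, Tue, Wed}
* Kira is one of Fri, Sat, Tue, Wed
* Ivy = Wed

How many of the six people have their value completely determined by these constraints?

3

Ivy has just one choice, so Ivy = Wed. Strike Wed from Grace, Kira, Hank.
The 5 still-open variables together cover exactly {Fri, Mon, Sat, Thu, Tue} — 5 values for 5 variables — and Mon appears only in Frank's list, so Frank = Mon.
The 4 still-open variables together cover exactly {Fri, Sat, Thu, Tue} — 4 values for 4 variables — and Thu appears only in Liam's list, so Liam = Thu.
Determined: Ivy=Wed, Liam=Thu, Frank=Mon. The other people each still have more than one consistent value. That makes 3.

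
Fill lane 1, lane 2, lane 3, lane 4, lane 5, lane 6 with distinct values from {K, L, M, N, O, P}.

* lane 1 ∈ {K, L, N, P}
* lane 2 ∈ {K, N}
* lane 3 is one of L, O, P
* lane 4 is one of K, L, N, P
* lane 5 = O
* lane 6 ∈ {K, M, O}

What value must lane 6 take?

M

lane 5 must be O (only option left). So lane 3, lane 6 can't be O.
Among the 5 still-open variables, M fits only lane 6 (and all 5 values in {K, L, M, N, P} must be used), so lane 6 = M.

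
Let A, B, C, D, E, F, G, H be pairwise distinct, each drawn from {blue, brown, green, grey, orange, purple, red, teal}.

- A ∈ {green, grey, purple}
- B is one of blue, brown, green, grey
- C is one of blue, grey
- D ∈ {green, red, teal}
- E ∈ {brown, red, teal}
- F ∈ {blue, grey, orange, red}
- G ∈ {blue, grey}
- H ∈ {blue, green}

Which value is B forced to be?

The 8 variables together cover exactly {blue, brown, green, grey, orange, purple, red, teal} — 8 values for 8 variables — and orange appears only in F's list, so F = orange.
The 7 still-open variables together cover exactly {blue, brown, green, grey, purple, red, teal} — 7 values for 7 variables — and purple appears only in A's list, so A = purple.
C and G between them cover only {blue, grey} — a naked pair. Remove those values from B, H.
That leaves H = green. Eliminate green elsewhere: B, D.
So B = brown.

brown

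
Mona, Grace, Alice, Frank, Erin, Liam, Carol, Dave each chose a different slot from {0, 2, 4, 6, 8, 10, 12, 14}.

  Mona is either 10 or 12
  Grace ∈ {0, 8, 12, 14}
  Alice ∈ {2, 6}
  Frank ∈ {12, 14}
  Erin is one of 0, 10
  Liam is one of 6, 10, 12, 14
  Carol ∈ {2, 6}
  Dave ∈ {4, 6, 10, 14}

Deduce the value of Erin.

0

Among the 8 variables, 4 fits only Dave (and all 8 values in {0, 2, 4, 6, 8, 10, 12, 14} must be used), so Dave = 4.
The 7 still-open variables draw from only 7 values {0, 2, 6, 8, 10, 12, 14}, so each is used; only Grace can be 8, hence Grace = 8.
Among the 6 still-open variables, 0 fits only Erin (and all 6 values in {0, 2, 6, 10, 12, 14} must be used), so Erin = 0.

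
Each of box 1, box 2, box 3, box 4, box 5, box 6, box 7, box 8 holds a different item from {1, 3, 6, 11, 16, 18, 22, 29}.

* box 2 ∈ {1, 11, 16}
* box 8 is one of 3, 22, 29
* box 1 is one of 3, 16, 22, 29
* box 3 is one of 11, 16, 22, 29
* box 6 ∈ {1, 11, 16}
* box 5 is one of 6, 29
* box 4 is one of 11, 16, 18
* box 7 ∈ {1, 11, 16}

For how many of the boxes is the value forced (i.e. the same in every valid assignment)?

2

The 8 variables together cover exactly {1, 3, 6, 11, 16, 18, 22, 29} — 8 values for 8 variables — and 6 appears only in box 5's list, so box 5 = 6.
The 7 still-open variables draw from only 7 values {1, 3, 11, 16, 18, 22, 29}, so each is used; only box 4 can be 18, hence box 4 = 18.
box 2, box 6, box 7 between them cover only {1, 11, 16} — a naked triple. Remove those values from box 1, box 3.
Determined: box 4=18, box 5=6. The other boxes each still have more than one consistent value. That makes 2.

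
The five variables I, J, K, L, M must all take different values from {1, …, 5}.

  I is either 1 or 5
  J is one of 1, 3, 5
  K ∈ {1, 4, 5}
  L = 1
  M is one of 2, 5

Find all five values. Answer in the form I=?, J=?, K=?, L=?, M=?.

L must be 1 (only option left). So I, J, K can't be 1.
I's domain is down to {5}, so I = 5. Eliminate 5 elsewhere: J, K, M.
J must be 3 (only option left).
K has just one choice, so K = 4.
M has just one choice, so M = 2.

I=5, J=3, K=4, L=1, M=2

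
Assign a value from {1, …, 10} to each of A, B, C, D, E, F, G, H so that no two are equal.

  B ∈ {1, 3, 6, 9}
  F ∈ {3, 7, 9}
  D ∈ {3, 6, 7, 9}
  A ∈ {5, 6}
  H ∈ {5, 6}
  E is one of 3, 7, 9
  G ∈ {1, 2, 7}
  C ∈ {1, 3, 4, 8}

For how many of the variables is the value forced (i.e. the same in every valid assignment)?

A and H between them cover only {5, 6} — a naked pair. Remove those values from B, D.
D, E, F between them cover only {3, 7, 9} — a naked triple. Remove those values from B, C, G.
That leaves B = 1. Eliminate 1 elsewhere: C, G.
G has just one choice, so G = 2.
Determined: B=1, G=2. The other variables each still have more than one consistent value. That makes 2.

2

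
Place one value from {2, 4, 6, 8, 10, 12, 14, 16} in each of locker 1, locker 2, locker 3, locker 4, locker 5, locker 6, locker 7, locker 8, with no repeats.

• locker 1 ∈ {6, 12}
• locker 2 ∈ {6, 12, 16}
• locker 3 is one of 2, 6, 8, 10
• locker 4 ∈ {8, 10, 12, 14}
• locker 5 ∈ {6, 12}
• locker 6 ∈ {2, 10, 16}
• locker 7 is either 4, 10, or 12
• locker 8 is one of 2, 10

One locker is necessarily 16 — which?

locker 2

The 8 variables together cover exactly {2, 4, 6, 8, 10, 12, 14, 16} — 8 values for 8 variables — and 4 appears only in locker 7's list, so locker 7 = 4.
Among the 7 still-open variables, 14 fits only locker 4 (and all 7 values in {2, 6, 8, 10, 12, 14, 16} must be used), so locker 4 = 14.
The 6 still-open variables draw from only 6 values {2, 6, 8, 10, 12, 16}, so each is used; only locker 3 can be 8, hence locker 3 = 8.
locker 1 and locker 5 share exactly the 2 values {6, 12}; by pigeonhole those values go to them, so strike 6, 12 from locker 2.
So 16 goes to locker 2.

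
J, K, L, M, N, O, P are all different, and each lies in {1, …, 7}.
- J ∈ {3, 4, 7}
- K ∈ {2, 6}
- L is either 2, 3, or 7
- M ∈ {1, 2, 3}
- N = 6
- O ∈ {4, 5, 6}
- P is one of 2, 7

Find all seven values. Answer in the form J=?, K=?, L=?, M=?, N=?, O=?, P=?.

N's domain is down to {6}, so N = 6. Strike 6 from K, O.
K's domain is down to {2}, so K = 2. So L, M, P can't be 2.
That leaves P = 7. Remove 7 from J, L.
L must be 3 (only option left). Strike 3 from J, M.
M's domain is down to {1}, so M = 1.
J's domain is down to {4}, so J = 4. Remove 4 from O.
That leaves O = 5.

J=4, K=2, L=3, M=1, N=6, O=5, P=7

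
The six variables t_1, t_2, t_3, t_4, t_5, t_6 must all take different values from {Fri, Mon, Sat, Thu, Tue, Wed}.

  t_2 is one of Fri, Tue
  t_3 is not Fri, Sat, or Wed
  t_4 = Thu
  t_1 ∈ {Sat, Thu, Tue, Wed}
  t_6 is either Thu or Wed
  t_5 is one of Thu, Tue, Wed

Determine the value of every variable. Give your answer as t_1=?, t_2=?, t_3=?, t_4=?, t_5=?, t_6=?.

t_4's domain is down to {Thu}, so t_4 = Thu. Remove Thu from t_1, t_3, t_5, t_6.
t_6 must be Wed (only option left). Remove Wed from t_1, t_5.
t_5 has just one choice, so t_5 = Tue. So t_1, t_2, t_3 can't be Tue.
That leaves t_1 = Sat.
t_2's domain is down to {Fri}, so t_2 = Fri.
That leaves t_3 = Mon.

t_1=Sat, t_2=Fri, t_3=Mon, t_4=Thu, t_5=Tue, t_6=Wed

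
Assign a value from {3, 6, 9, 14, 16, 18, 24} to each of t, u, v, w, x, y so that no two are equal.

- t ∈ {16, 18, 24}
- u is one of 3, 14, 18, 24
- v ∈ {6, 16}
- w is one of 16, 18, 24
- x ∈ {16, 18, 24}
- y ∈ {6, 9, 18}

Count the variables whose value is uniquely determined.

t, w, x share exactly the 3 values {16, 18, 24}; by pigeonhole those values go to them, so strike 16, 18, 24 from u, v, y.
v must be 6 (only option left). Remove 6 from y.
y's domain is down to {9}, so y = 9.
Determined: v=6, y=9. The other variables each still have more than one consistent value. That makes 2.

2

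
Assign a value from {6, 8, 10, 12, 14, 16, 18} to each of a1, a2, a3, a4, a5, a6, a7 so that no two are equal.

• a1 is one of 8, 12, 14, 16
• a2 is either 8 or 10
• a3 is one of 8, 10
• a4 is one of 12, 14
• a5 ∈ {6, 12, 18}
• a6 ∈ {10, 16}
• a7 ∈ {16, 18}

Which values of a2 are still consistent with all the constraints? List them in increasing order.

8, 10

Among the 7 variables, 6 fits only a5 (and all 7 values in {6, 8, 10, 12, 14, 16, 18} must be used), so a5 = 6.
Among the 6 still-open variables, 18 fits only a7 (and all 6 values in {8, 10, 12, 14, 16, 18} must be used), so a7 = 18.
a2 and a3 share exactly the 2 values {8, 10}; by pigeonhole those values go to them, so strike 8, 10 from a1, a6.
a6's domain is down to {16}, so a6 = 16. So a1 can't be 16.
No further eliminations apply; a2 can still be any of 8, 10.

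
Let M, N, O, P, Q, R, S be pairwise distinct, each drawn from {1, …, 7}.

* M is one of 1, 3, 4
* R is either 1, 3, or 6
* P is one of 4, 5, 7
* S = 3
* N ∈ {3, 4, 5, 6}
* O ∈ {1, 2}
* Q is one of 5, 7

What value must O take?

S must be 3 (only option left). Strike 3 from M, N, R.
The 6 still-open variables draw from only 6 values {1, 2, 4, 5, 6, 7}, so each is used; only O can be 2, hence O = 2.

2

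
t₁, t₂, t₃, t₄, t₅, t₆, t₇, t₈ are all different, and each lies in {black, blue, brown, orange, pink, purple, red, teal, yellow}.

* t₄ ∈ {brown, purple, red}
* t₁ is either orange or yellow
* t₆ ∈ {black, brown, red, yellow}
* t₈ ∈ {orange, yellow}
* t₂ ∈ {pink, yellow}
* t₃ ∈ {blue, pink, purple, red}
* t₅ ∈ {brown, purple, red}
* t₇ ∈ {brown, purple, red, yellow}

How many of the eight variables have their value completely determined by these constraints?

3

Among the 8 variables, black fits only t₆ (and all 8 values in {black, blue, brown, orange, pink, purple, red, yellow} must be used), so t₆ = black.
The 7 still-open variables draw from only 7 values {blue, brown, orange, pink, purple, red, yellow}, so each is used; only t₃ can be blue, hence t₃ = blue.
The 6 still-open variables together cover exactly {brown, orange, pink, purple, red, yellow} — 6 values for 6 variables — and pink appears only in t₂'s list, so t₂ = pink.
t₁ and t₈ share exactly the 2 values {orange, yellow}; by pigeonhole those values go to them, so strike orange, yellow from t₇.
Determined: t₂=pink, t₃=blue, t₆=black. The other variables each still have more than one consistent value. That makes 3.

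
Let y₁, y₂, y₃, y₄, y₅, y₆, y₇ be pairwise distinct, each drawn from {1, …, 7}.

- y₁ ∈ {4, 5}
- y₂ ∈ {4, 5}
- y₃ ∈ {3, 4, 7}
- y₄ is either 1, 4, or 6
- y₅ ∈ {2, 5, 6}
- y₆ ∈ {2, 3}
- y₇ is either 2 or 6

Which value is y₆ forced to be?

3

Among the 7 variables, 1 fits only y₄ (and all 7 values in {1, 2, 3, 4, 5, 6, 7} must be used), so y₄ = 1.
The 6 still-open variables draw from only 6 values {2, 3, 4, 5, 6, 7}, so each is used; only y₃ can be 7, hence y₃ = 7.
The 5 still-open variables draw from only 5 values {2, 3, 4, 5, 6}, so each is used; only y₆ can be 3, hence y₆ = 3.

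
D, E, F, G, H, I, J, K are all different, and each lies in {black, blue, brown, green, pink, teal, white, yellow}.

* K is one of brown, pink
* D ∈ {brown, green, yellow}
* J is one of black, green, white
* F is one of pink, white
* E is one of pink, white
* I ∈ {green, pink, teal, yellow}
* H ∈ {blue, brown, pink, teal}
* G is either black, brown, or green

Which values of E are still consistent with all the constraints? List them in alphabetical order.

Among the 8 variables, blue fits only H (and all 8 values in {black, blue, brown, green, pink, teal, white, yellow} must be used), so H = blue.
The 7 still-open variables draw from only 7 values {black, brown, green, pink, teal, white, yellow}, so each is used; only I can be teal, hence I = teal.
The 6 still-open variables draw from only 6 values {black, brown, green, pink, white, yellow}, so each is used; only D can be yellow, hence D = yellow.
The 2 variables E and F are confined to {pink, white}, which locks those values in; drop them from J, K.
K must be brown (only option left). Strike brown from G.
No further eliminations apply; E can still be any of pink, white.

pink, white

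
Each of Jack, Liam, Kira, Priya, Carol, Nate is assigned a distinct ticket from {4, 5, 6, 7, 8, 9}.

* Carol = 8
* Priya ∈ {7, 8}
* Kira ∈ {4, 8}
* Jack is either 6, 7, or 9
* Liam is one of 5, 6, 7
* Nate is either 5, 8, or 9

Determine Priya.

7

Carol must be 8 (only option left). Strike 8 from Kira, Priya, Nate.
So Priya = 7.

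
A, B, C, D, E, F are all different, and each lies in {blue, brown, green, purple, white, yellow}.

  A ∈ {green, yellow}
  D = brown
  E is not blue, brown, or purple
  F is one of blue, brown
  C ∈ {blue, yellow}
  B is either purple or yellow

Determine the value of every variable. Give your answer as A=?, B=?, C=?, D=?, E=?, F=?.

D has just one choice, so D = brown. Remove brown from F.
That leaves F = blue. Eliminate blue elsewhere: C.
C has just one choice, so C = yellow. Strike yellow from A, B, E.
A must be green (only option left). So E can't be green.
That leaves B = purple.
E must be white (only option left).

A=green, B=purple, C=yellow, D=brown, E=white, F=blue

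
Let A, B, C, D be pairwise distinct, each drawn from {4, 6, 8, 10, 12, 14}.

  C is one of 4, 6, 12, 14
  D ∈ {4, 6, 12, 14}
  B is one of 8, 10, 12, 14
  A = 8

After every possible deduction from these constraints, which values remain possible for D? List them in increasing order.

4, 6, 12, 14

A's domain is down to {8}, so A = 8. Remove 8 from B.
No further eliminations apply; D can still be any of 4, 6, 12, 14.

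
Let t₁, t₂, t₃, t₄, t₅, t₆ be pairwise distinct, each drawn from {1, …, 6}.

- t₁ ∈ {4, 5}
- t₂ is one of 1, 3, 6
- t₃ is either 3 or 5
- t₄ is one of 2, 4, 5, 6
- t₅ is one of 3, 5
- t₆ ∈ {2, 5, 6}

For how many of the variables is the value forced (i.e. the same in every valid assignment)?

2

Among the 6 variables, 1 fits only t₂ (and all 6 values in {1, 2, 3, 4, 5, 6} must be used), so t₂ = 1.
t₃ and t₅ between them cover only {3, 5} — a naked pair. Remove those values from t₁, t₄, t₆.
t₁'s domain is down to {4}, so t₁ = 4. So t₄ can't be 4.
Determined: t₁=4, t₂=1. The other variables each still have more than one consistent value. That makes 2.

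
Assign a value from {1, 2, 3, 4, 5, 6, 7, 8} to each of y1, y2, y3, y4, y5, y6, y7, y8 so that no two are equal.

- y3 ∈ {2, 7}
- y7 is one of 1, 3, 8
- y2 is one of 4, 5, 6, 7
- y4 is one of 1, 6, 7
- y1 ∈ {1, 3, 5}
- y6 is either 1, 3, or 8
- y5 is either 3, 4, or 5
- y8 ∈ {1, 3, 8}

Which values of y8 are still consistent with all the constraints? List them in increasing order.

Among the 8 variables, 2 fits only y3 (and all 8 values in {1, 2, 3, 4, 5, 6, 7, 8} must be used), so y3 = 2.
y6, y7, y8 between them cover only {1, 3, 8} — a naked triple. Remove those values from y1, y4, y5.
y1 must be 5 (only option left). Strike 5 from y2, y5.
y5 must be 4 (only option left). Remove 4 from y2.
No further eliminations apply; y8 can still be any of 1, 3, 8.

1, 3, 8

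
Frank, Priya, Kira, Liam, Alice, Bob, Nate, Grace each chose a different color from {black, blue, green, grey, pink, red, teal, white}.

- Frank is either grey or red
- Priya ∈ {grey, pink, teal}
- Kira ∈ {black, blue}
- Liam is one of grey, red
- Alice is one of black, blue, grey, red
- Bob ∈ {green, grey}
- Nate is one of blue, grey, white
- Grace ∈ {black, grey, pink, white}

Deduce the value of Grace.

Among the 8 variables, green fits only Bob (and all 8 values in {black, blue, green, grey, pink, red, teal, white} must be used), so Bob = green.
The 7 still-open variables draw from only 7 values {black, blue, grey, pink, red, teal, white}, so each is used; only Priya can be teal, hence Priya = teal.
The 6 still-open variables draw from only 6 values {black, blue, grey, pink, red, white}, so each is used; only Grace can be pink, hence Grace = pink.

pink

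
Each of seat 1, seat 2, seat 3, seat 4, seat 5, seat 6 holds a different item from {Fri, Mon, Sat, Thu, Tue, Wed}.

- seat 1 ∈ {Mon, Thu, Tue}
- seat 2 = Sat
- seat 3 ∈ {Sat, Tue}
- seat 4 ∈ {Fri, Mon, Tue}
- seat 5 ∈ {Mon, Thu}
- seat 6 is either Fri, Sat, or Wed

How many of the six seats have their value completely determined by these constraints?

4

seat 2 must be Sat (only option left). Remove Sat from seat 3, seat 6.
seat 3 has just one choice, so seat 3 = Tue. So seat 1, seat 4 can't be Tue.
Among the 4 still-open variables, Wed fits only seat 6 (and all 4 values in {Fri, Mon, Thu, Wed} must be used), so seat 6 = Wed.
The 3 still-open variables draw from only 3 values {Fri, Mon, Thu}, so each is used; only seat 4 can be Fri, hence seat 4 = Fri.
Determined: seat 2=Sat, seat 3=Tue, seat 4=Fri, seat 6=Wed. The other seats each still have more than one consistent value. That makes 4.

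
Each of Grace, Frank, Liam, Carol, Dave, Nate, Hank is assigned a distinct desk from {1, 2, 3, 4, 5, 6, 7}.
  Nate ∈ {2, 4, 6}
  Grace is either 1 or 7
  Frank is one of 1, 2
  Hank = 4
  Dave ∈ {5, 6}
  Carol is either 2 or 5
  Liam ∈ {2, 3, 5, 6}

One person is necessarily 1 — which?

Hank has just one choice, so Hank = 4. Eliminate 4 elsewhere: Nate.
The 6 still-open variables draw from only 6 values {1, 2, 3, 5, 6, 7}, so each is used; only Liam can be 3, hence Liam = 3.
Among the 5 still-open variables, 7 fits only Grace (and all 5 values in {1, 2, 5, 6, 7} must be used), so Grace = 7.
The 4 still-open variables draw from only 4 values {1, 2, 5, 6}, so each is used; only Frank can be 1, hence Frank = 1.

Frank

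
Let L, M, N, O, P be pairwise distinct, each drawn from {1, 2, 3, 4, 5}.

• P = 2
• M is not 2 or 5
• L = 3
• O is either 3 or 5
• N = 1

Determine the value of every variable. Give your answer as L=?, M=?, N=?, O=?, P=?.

L must be 3 (only option left). So M, O can't be 3.
That leaves N = 1. Strike 1 from M.
That leaves O = 5.
P has just one choice, so P = 2.
That leaves M = 4.

L=3, M=4, N=1, O=5, P=2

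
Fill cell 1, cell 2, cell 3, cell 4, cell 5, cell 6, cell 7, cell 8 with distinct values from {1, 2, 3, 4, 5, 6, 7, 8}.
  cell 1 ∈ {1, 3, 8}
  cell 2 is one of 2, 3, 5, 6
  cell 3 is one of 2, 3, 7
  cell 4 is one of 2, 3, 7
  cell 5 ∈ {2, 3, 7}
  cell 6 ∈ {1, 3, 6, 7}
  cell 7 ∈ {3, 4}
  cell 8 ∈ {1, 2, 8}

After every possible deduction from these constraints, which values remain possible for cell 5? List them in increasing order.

2, 3, 7

Among the 8 variables, 4 fits only cell 7 (and all 8 values in {1, 2, 3, 4, 5, 6, 7, 8} must be used), so cell 7 = 4.
The 7 still-open variables draw from only 7 values {1, 2, 3, 5, 6, 7, 8}, so each is used; only cell 2 can be 5, hence cell 2 = 5.
The 6 still-open variables draw from only 6 values {1, 2, 3, 6, 7, 8}, so each is used; only cell 6 can be 6, hence cell 6 = 6.
The 3 variables cell 3, cell 4, cell 5 are confined to {2, 3, 7}, which locks those values in; drop them from cell 1, cell 8.
No further eliminations apply; cell 5 can still be any of 2, 3, 7.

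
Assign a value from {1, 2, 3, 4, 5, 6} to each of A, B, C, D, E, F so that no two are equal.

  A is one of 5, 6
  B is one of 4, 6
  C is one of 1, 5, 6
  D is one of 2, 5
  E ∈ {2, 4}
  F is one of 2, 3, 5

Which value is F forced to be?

3

The 6 variables draw from only 6 values {1, 2, 3, 4, 5, 6}, so each is used; only C can be 1, hence C = 1.
The 5 still-open variables together cover exactly {2, 3, 4, 5, 6} — 5 values for 5 variables — and 3 appears only in F's list, so F = 3.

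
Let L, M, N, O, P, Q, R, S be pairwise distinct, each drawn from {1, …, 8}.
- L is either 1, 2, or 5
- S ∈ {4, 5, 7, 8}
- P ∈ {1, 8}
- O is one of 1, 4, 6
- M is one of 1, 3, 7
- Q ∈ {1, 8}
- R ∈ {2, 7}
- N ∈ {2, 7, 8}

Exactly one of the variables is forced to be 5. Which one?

Among the 8 variables, 3 fits only M (and all 8 values in {1, 2, 3, 4, 5, 6, 7, 8} must be used), so M = 3.
The 7 still-open variables together cover exactly {1, 2, 4, 5, 6, 7, 8} — 7 values for 7 variables — and 6 appears only in O's list, so O = 6.
The 6 still-open variables together cover exactly {1, 2, 4, 5, 7, 8} — 6 values for 6 variables — and 4 appears only in S's list, so S = 4.
The 5 still-open variables together cover exactly {1, 2, 5, 7, 8} — 5 values for 5 variables — and 5 appears only in L's list, so L = 5.

L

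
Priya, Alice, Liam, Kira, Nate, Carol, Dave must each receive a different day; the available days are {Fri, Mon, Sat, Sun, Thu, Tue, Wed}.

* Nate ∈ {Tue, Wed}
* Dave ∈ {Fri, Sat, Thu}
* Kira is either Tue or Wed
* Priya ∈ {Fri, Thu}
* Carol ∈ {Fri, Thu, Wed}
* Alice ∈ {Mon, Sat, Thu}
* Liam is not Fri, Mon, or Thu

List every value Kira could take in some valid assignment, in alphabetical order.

Tue, Wed

Among the 7 variables, Mon fits only Alice (and all 7 values in {Fri, Mon, Sat, Sun, Thu, Tue, Wed} must be used), so Alice = Mon.
Among the 6 still-open variables, Sun fits only Liam (and all 6 values in {Fri, Sat, Sun, Thu, Tue, Wed} must be used), so Liam = Sun.
The 5 still-open variables together cover exactly {Fri, Sat, Thu, Tue, Wed} — 5 values for 5 variables — and Sat appears only in Dave's list, so Dave = Sat.
Kira and Nate share exactly the 2 values {Tue, Wed}; by pigeonhole those values go to them, so strike Tue, Wed from Carol.
No further eliminations apply; Kira can still be any of Tue, Wed.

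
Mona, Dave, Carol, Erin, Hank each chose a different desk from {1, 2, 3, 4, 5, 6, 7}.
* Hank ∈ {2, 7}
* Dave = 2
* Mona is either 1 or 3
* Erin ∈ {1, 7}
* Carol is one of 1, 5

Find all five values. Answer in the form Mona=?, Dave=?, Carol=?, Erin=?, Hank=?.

Mona=3, Dave=2, Carol=5, Erin=1, Hank=7

Dave has just one choice, so Dave = 2. Remove 2 from Hank.
That leaves Hank = 7. Strike 7 from Erin.
Erin's domain is down to {1}, so Erin = 1. Eliminate 1 elsewhere: Mona, Carol.
Mona's domain is down to {3}, so Mona = 3.
Carol's domain is down to {5}, so Carol = 5.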